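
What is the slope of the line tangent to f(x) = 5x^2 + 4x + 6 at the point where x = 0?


The slope of the tangent line equals f'(x) at the point.
f(x) = 5x^2 + 4x + 6
f'(x) = 10x + 4
At x = 0:
f'(0) = 10 * 0 + 4
= 0 + 4
= 4

4


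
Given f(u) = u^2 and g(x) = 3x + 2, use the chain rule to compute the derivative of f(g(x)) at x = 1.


Using the chain rule: (f(g(x)))' = f'(g(x)) * g'(x)
First, find g(1):
g(1) = 3 * 1 + 2 = 5
Next, f'(u) = 2u
And g'(x) = 3
So f'(g(1)) * g'(1)
= 2 * 5 * 3
= 30

30


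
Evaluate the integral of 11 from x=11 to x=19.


The integral of a constant k over [a, b] equals k * (b - a).
integral from 11 to 19 of 11 dx
= 11 * (19 - 11)
= 11 * 8
= 88

88


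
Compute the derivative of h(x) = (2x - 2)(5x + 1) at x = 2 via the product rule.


Let u(x) = 2x - 2 and v(x) = 5x + 1
u'(x) = 2
v'(x) = 5
Product rule: h'(x) = u'(x)*v(x) + u(x)*v'(x)
= 2 * (5x + 1) + (2x - 2) * 5
At x = 2:
u(2) = 2 * 2 - 2 = 2
v(2) = 5 * 2 + 1 = 11
h'(2) = 2 * 11 + 2 * 5
= 22 + 10
= 32

32


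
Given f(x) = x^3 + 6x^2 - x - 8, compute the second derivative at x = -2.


First derivative:
f'(x) = 3x^2 + 12x - 1
Second derivative:
f''(x) = 6x + 12
Substitute x = -2:
f''(-2) = 6 * (-2) + 12
= -12 + 12
= 0

0


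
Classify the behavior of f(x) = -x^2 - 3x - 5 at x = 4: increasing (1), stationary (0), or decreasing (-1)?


Compute f'(x) to determine behavior:
f'(x) = -2x - 3
f'(4) = -2 * 4 - 3
= -8 - 3
= -11
Since f'(4) < 0, the function is decreasing (-1)

-1


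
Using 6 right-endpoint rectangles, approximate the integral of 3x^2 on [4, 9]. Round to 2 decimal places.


Right Riemann sum uses right endpoints of each subinterval.
Interval: [4, 9], n = 6
dx = (9 - 4) / 6 = 5/6
Right endpoints: [29/6, 17/3, 13/2, 22/3, 49/6, 9]
f values: [841/12, 289/3, 507/4, 484/3, 2401/12, 243]
Sum = dx * (sum of f values)
= 5/6 * 10771/12
= 53855/72 ≈ 747.99

747.99


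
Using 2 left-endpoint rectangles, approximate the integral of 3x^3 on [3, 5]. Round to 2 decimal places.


Left Riemann sum uses left endpoints of each subinterval.
Interval: [3, 5], n = 2
dx = (5 - 3) / 2 = 1
Left endpoints: [3, 4]
f values: [81, 192]
Sum = dx * (sum of f values)
= 1 * 273
= 273 = 273.00

273.00


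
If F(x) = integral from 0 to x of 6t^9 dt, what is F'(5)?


By the Fundamental Theorem of Calculus (Part 1):
If F(x) = integral from 0 to x of f(t) dt, then F'(x) = f(x)
Here f(t) = 6t^9
So F'(x) = 6x^9
Evaluate at x = 5:
F'(5) = 6 * 5^9
= 6 * 1953125
= 11718750

11718750


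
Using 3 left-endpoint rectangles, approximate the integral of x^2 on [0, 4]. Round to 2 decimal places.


Left Riemann sum uses left endpoints of each subinterval.
Interval: [0, 4], n = 3
dx = (4 - 0) / 3 = 4/3
Left endpoints: [0, 4/3, 8/3]
f values: [0, 16/9, 64/9]
Sum = dx * (sum of f values)
= 4/3 * 80/9
= 320/27 ≈ 11.85

11.85


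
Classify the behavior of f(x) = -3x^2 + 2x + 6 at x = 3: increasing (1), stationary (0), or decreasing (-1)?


Compute f'(x) to determine behavior:
f'(x) = -6x + 2
f'(3) = -6 * 3 + 2
= -18 + 2
= -16
Since f'(3) < 0, the function is decreasing (-1)

-1


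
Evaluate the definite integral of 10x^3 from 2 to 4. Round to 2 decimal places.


Find the antiderivative of 10x^3:
F(x) = 10/4 * x^4
Apply the Fundamental Theorem of Calculus:
F(4) - F(2)
= 10/4 * 4^4 - 10/4 * 2^4
= 10/4 * (256 - 16)
= 10/4 * 240
= 600 = 600.00

600.00


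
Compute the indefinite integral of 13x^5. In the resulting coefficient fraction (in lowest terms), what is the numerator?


Apply the power rule for integration:
integral of ax^n dx = a/(n+1) * x^(n+1) + C
integral of 13x^5 dx
= 13/6 * x^6 + C
The coefficient in lowest terms is 13/6, and its numerator is 13

13


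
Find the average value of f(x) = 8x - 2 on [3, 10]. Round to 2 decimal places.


Average value = 1/(b-a) * integral from a to b of f(x) dx
First compute the integral of 8x - 2:
F(x) = 4x^2 - 2x
F(10) = 4 * 100 - 2 * 10 = 380
F(3) = 4 * 9 - 2 * 3 = 30
Integral = 380 - 30 = 350
Average = 350 / (10 - 3) = 350 / 7
= 50 = 50.00

50.00


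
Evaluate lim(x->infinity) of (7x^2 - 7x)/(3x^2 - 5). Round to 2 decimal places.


For limits at infinity with equal-degree polynomials,
we compare leading coefficients.
Numerator leading term: 7x^2
Denominator leading term: 3x^2
Divide both by x^2:
lim = (7 - 7/x) / (3 - 5/x^2)
As x -> infinity, the 1/x and 1/x^2 terms vanish:
= 7/3 ≈ 2.33

2.33


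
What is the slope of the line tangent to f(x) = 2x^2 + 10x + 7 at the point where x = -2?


The slope of the tangent line equals f'(x) at the point.
f(x) = 2x^2 + 10x + 7
f'(x) = 4x + 10
At x = -2:
f'(-2) = 4 * (-2) + 10
= -8 + 10
= 2

2


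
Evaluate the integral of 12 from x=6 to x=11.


The integral of a constant k over [a, b] equals k * (b - a).
integral from 6 to 11 of 12 dx
= 12 * (11 - 6)
= 12 * 5
= 60

60


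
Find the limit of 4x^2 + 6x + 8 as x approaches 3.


Since polynomials are continuous, we use direct substitution.
lim(x->3) of 4x^2 + 6x + 8
= 4 * 3^2 + 6 * 3 + 8
= 36 + 18 + 8
= 62

62


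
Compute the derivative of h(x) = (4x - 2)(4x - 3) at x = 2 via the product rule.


Let u(x) = 4x - 2 and v(x) = 4x - 3
u'(x) = 4
v'(x) = 4
Product rule: h'(x) = u'(x)*v(x) + u(x)*v'(x)
= 4 * (4x - 3) + (4x - 2) * 4
At x = 2:
u(2) = 4 * 2 - 2 = 6
v(2) = 4 * 2 - 3 = 5
h'(2) = 4 * 5 + 6 * 4
= 20 + 24
= 44

44


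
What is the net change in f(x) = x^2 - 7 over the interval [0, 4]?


Net change = f(b) - f(a)
f(x) = x^2 - 7
Compute f(4):
f(4) = 1 * 4^2 + 0 * 4 - 7
= 16 + 0 - 7
= 9
Compute f(0):
f(0) = 1 * 0^2 + 0 * 0 - 7
= 0 + 0 - 7
= -7
Net change = 9 - (-7) = 16

16


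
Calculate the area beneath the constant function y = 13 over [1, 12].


The area under a constant function y = 13 is a rectangle.
Width = 12 - 1 = 11
Height = 13
Area = width * height
= 11 * 13
= 143

143


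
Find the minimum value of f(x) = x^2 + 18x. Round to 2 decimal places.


For a quadratic f(x) = ax^2 + bx + c with a > 0, the minimum is at the vertex.
Vertex x-coordinate: x = -b/(2a)
x = -(18) / (2 * 1)
x = -18/2 = -9
Substitute back to find the minimum value:
f(-9) = 1 * (-9)^2 + 18 * (-9) + 0
= 81 - 162 + 0
= -81 = -81.00

-81.00


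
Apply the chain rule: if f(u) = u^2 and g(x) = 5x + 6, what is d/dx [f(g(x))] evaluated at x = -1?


Using the chain rule: (f(g(x)))' = f'(g(x)) * g'(x)
First, find g(-1):
g(-1) = 5 * (-1) + 6 = 1
Next, f'(u) = 2u
And g'(x) = 5
So f'(g(-1)) * g'(-1)
= 2 * 1 * 5
= 10

10


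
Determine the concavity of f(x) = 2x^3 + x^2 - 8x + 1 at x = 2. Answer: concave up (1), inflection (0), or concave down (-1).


Concavity is determined by the sign of f''(x).
f(x) = 2x^3 + x^2 - 8x + 1
f'(x) = 6x^2 + 2x - 8
f''(x) = 12x + 2
f''(2) = 12 * 2 + 2
= 24 + 2
= 26
Since f''(2) > 0, the function is concave up (1)

1


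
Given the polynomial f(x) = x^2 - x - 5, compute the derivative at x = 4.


Differentiate term by term using power and sum rules:
f(x) = x^2 - x - 5
f'(x) = 2x - 1
Substitute x = 4:
f'(4) = 2 * 4 - 1
= 8 - 1
= 7

7


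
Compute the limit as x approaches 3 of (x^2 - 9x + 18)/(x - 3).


Direct substitution gives 0/0, so we factor the numerator.
Factor: (x^2 - 9x + 18) = (x - 3)(x - 6)
Cancel the common factor (x - 3):
(x^2 - 9x + 18)/(x - 3) = (x - 6)
Now substitute x = 3:
= (3) - (6) = -3

-3


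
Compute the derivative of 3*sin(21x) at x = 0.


Apply the chain rule to differentiate 3*sin(21x):
d/dx [3*sin(21x)]
= 3 * cos(21x) * d/dx(21x)
= 3 * 21 * cos(21x)
= 63 * cos(21x)
Evaluate at x = 0:
= 63 * cos(0)
= 63 * 1
= 63

63


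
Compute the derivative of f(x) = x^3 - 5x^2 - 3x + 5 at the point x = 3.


Differentiate f(x) = x^3 - 5x^2 - 3x + 5 term by term:
f'(x) = 3x^2 - 10x - 3
Substitute x = 3:
f'(3) = 3 * 3^2 - 10 * 3 - 3
= 27 - 30 - 3
= -6

-6


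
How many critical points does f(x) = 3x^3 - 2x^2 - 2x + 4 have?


Find where f'(x) = 0:
f(x) = 3x^3 - 2x^2 - 2x + 4
f'(x) = 9x^2 - 4x - 2
This is a quadratic in x. Use the discriminant to count real roots.
Discriminant = (-4)^2 - 4 * 9 * (-2)
= 16 - (-72)
= 88
Since discriminant > 0, f'(x) = 0 has 2 real solutions.
Number of critical points: 2

2


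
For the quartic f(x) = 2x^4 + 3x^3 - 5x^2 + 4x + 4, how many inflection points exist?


Inflection points occur where f''(x) = 0 and concavity changes.
f(x) = 2x^4 + 3x^3 - 5x^2 + 4x + 4
f'(x) = 8x^3 + 9x^2 - 10x + 4
f''(x) = 24x^2 + 18x - 10
This is a quadratic in x. Use the discriminant to count real roots.
Discriminant = (18)^2 - 4 * 24 * (-10)
= 324 - (-960)
= 1284
Since discriminant > 0, f''(x) = 0 has 2 distinct real solutions.
A quadratic with two distinct real roots changes sign at each root, so concavity changes at both.
Number of inflection points: 2

2


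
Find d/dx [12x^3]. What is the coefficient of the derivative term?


We apply the power rule: d/dx [ax^n] = a*n * x^(n-1)
d/dx [12x^3]
= 12 * 3 * x^(3-1)
= 36x^2
The coefficient is 36

36


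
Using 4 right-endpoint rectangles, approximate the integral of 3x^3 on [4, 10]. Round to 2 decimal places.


Right Riemann sum uses right endpoints of each subinterval.
Interval: [4, 10], n = 4
dx = (10 - 4) / 4 = 3/2
Right endpoints: [11/2, 7, 17/2, 10]
f values: [3993/8, 1029, 14739/8, 3000]
Sum = dx * (sum of f values)
= 3/2 * 12741/2
= 38223/4 = 9555.75

9555.75


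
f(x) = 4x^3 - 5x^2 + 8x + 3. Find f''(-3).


First derivative:
f'(x) = 12x^2 - 10x + 8
Second derivative:
f''(x) = 24x - 10
Substitute x = -3:
f''(-3) = 24 * (-3) - 10
= -72 - 10
= -82

-82


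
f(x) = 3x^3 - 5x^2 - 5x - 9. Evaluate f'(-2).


Differentiate f(x) = 3x^3 - 5x^2 - 5x - 9 term by term:
f'(x) = 9x^2 - 10x - 5
Substitute x = -2:
f'(-2) = 9 * (-2)^2 - 10 * (-2) - 5
= 36 + 20 - 5
= 51

51


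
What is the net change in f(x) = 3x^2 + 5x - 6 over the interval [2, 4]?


Net change = f(b) - f(a)
f(x) = 3x^2 + 5x - 6
Compute f(4):
f(4) = 3 * 4^2 + 5 * 4 - 6
= 48 + 20 - 6
= 62
Compute f(2):
f(2) = 3 * 2^2 + 5 * 2 - 6
= 12 + 10 - 6
= 16
Net change = 62 - 16 = 46

46


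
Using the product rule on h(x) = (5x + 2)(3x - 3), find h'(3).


Let u(x) = 5x + 2 and v(x) = 3x - 3
u'(x) = 5
v'(x) = 3
Product rule: h'(x) = u'(x)*v(x) + u(x)*v'(x)
= 5 * (3x - 3) + (5x + 2) * 3
At x = 3:
u(3) = 5 * 3 + 2 = 17
v(3) = 3 * 3 - 3 = 6
h'(3) = 5 * 6 + 17 * 3
= 30 + 51
= 81

81


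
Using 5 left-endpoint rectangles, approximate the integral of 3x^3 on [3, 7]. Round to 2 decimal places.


Left Riemann sum uses left endpoints of each subinterval.
Interval: [3, 7], n = 5
dx = (7 - 3) / 5 = 4/5
Left endpoints: [3, 19/5, 23/5, 27/5, 31/5]
f values: [81, 20577/125, 36501/125, 59049/125, 89373/125]
Sum = dx * (sum of f values)
= 4/5 * 1725
= 1380 = 1380.00

1380.00


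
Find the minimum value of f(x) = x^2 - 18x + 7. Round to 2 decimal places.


For a quadratic f(x) = ax^2 + bx + c with a > 0, the minimum is at the vertex.
Vertex x-coordinate: x = -b/(2a)
x = -(-18) / (2 * 1)
x = 18/2 = 9
Substitute back to find the minimum value:
f(9) = 1 * 9^2 - 18 * 9 + 7
= 81 - 162 + 7
= -74 = -74.00

-74.00


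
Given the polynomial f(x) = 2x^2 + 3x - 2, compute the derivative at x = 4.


Differentiate term by term using power and sum rules:
f(x) = 2x^2 + 3x - 2
f'(x) = 4x + 3
Substitute x = 4:
f'(4) = 4 * 4 + 3
= 16 + 3
= 19

19


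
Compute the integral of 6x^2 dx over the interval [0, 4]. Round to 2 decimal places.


Find the antiderivative of 6x^2:
F(x) = 6/3 * x^3
Apply the Fundamental Theorem of Calculus:
F(4) - F(0)
= 6/3 * 4^3 - 6/3 * 0^3
= 6/3 * (64 - 0)
= 6/3 * 64
= 128 = 128.00

128.00


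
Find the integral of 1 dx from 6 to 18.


The integral of a constant k over [a, b] equals k * (b - a).
integral from 6 to 18 of 1 dx
= 1 * (18 - 6)
= 1 * 12
= 12

12


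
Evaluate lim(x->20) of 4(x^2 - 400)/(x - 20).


Direct substitution gives 0/0, so we factor the numerator.
Factor: 4(x^2 - 400) = 4 * (x - 20)(x + 20)
Cancel the common factor (x - 20):
4(x^2 - 400)/(x - 20) = 4 * (x + 20)
Now substitute x = 20:
= 4 * (20 + 20) = 160

160


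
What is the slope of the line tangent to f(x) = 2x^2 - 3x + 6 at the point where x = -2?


The slope of the tangent line equals f'(x) at the point.
f(x) = 2x^2 - 3x + 6
f'(x) = 4x - 3
At x = -2:
f'(-2) = 4 * (-2) - 3
= -8 - 3
= -11

-11


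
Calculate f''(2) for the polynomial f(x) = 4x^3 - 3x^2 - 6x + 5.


First derivative:
f'(x) = 12x^2 - 6x - 6
Second derivative:
f''(x) = 24x - 6
Substitute x = 2:
f''(2) = 24 * 2 - 6
= 48 - 6
= 42

42


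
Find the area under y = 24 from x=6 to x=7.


The area under a constant function y = 24 is a rectangle.
Width = 7 - 6 = 1
Height = 24
Area = width * height
= 1 * 24
= 24

24


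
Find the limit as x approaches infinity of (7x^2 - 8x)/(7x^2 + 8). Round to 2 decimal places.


For limits at infinity with equal-degree polynomials,
we compare leading coefficients.
Numerator leading term: 7x^2
Denominator leading term: 7x^2
Divide both by x^2:
lim = (7 - 8/x) / (7 + 8/x^2)
As x -> infinity, the 1/x and 1/x^2 terms vanish:
= 7/7 = 1 = 1.00

1.00


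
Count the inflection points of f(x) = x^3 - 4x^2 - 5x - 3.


Inflection points occur where f''(x) = 0 and concavity changes.
f(x) = x^3 - 4x^2 - 5x - 3
f'(x) = 3x^2 - 8x - 5
f''(x) = 6x - 8
Set f''(x) = 0:
6x - 8 = 0
x = 8 / 6 = 4/3
Since f''(x) is linear (degree 1), it changes sign at this point.
Therefore there is exactly 1 inflection point.

1


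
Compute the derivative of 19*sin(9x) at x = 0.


Apply the chain rule to differentiate 19*sin(9x):
d/dx [19*sin(9x)]
= 19 * cos(9x) * d/dx(9x)
= 19 * 9 * cos(9x)
= 171 * cos(9x)
Evaluate at x = 0:
= 171 * cos(0)
= 171 * 1
= 171

171


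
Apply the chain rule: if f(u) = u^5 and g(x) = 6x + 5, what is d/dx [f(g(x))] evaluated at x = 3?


Using the chain rule: (f(g(x)))' = f'(g(x)) * g'(x)
First, find g(3):
g(3) = 6 * 3 + 5 = 23
Next, f'(u) = 5u^4
And g'(x) = 6
So f'(g(3)) * g'(3)
= 5 * 23^4 * 6
= 5 * 279841 * 6
= 8395230

8395230


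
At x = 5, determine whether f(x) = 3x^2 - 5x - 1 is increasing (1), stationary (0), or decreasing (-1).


Compute f'(x) to determine behavior:
f'(x) = 6x - 5
f'(5) = 6 * 5 - 5
= 30 - 5
= 25
Since f'(5) > 0, the function is increasing (1)

1


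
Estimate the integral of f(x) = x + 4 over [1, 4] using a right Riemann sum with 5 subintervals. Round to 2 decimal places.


Right Riemann sum uses right endpoints of each subinterval.
Interval: [1, 4], n = 5
dx = (4 - 1) / 5 = 3/5
Right endpoints: [8/5, 11/5, 14/5, 17/5, 4]
f values: [28/5, 31/5, 34/5, 37/5, 8]
Sum = dx * (sum of f values)
= 3/5 * 34
= 102/5 = 20.40

20.40


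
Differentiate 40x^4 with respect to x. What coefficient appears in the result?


We apply the power rule: d/dx [ax^n] = a*n * x^(n-1)
d/dx [40x^4]
= 40 * 4 * x^(4-1)
= 160x^3
The coefficient is 160

160


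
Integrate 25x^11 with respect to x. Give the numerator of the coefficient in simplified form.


Apply the power rule for integration:
integral of ax^n dx = a/(n+1) * x^(n+1) + C
integral of 25x^11 dx
= 25/12 * x^12 + C
The coefficient in lowest terms is 25/12, and its numerator is 25

25


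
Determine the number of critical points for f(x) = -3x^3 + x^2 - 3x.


Find where f'(x) = 0:
f(x) = -3x^3 + x^2 - 3x
f'(x) = -9x^2 + 2x - 3
This is a quadratic in x. Use the discriminant to count real roots.
Discriminant = (2)^2 - 4 * (-9) * (-3)
= 4 - 108
= -104
Since discriminant < 0, f'(x) = 0 has no real solutions.
Number of critical points: 0

0


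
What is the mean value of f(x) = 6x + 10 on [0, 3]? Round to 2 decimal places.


Average value = 1/(b-a) * integral from a to b of f(x) dx
First compute the integral of 6x + 10:
F(x) = 3x^2 + 10x
F(3) = 3 * 9 + 10 * 3 = 57
F(0) = 3 * 0 + 10 * 0 = 0
Integral = 57 - 0 = 57
Average = 57 / (3 - 0) = 57 / 3
= 19 = 19.00

19.00


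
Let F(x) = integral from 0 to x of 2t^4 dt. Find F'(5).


By the Fundamental Theorem of Calculus (Part 1):
If F(x) = integral from 0 to x of f(t) dt, then F'(x) = f(x)
Here f(t) = 2t^4
So F'(x) = 2x^4
Evaluate at x = 5:
F'(5) = 2 * 5^4
= 2 * 625
= 1250

1250


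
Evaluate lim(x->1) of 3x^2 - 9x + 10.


Since polynomials are continuous, we use direct substitution.
lim(x->1) of 3x^2 - 9x + 10
= 3 * 1^2 - 9 * 1 + 10
= 3 - 9 + 10
= 4

4


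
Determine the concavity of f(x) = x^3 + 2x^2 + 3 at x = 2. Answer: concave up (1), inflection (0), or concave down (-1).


Concavity is determined by the sign of f''(x).
f(x) = x^3 + 2x^2 + 3
f'(x) = 3x^2 + 4x
f''(x) = 6x + 4
f''(2) = 6 * 2 + 4
= 12 + 4
= 16
Since f''(2) > 0, the function is concave up (1)

1


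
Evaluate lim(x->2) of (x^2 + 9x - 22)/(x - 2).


Direct substitution gives 0/0, so we factor the numerator.
Factor: (x^2 + 9x - 22) = (x - 2)(x + 11)
Cancel the common factor (x - 2):
(x^2 + 9x - 22)/(x - 2) = (x + 11)
Now substitute x = 2:
= (2) - (-11) = 13

13


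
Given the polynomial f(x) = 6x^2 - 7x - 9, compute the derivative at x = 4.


Differentiate term by term using power and sum rules:
f(x) = 6x^2 - 7x - 9
f'(x) = 12x - 7
Substitute x = 4:
f'(4) = 12 * 4 - 7
= 48 - 7
= 41

41


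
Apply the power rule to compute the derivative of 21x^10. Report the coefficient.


We apply the power rule: d/dx [ax^n] = a*n * x^(n-1)
d/dx [21x^10]
= 21 * 10 * x^(10-1)
= 210x^9
The coefficient is 210

210


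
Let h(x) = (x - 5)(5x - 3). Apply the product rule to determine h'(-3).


Let u(x) = x - 5 and v(x) = 5x - 3
u'(x) = 1
v'(x) = 5
Product rule: h'(x) = u'(x)*v(x) + u(x)*v'(x)
= 1 * (5x - 3) + (x - 5) * 5
At x = -3:
u(-3) = 1 * (-3) - 5 = -8
v(-3) = 5 * (-3) - 3 = -18
h'(-3) = 1 * (-18) + (-8) * 5
= -18 - 40
= -58

-58


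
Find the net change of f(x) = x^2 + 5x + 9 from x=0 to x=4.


Net change = f(b) - f(a)
f(x) = x^2 + 5x + 9
Compute f(4):
f(4) = 1 * 4^2 + 5 * 4 + 9
= 16 + 20 + 9
= 45
Compute f(0):
f(0) = 1 * 0^2 + 5 * 0 + 9
= 0 + 0 + 9
= 9
Net change = 45 - 9 = 36

36


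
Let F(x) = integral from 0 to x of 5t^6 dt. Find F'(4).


By the Fundamental Theorem of Calculus (Part 1):
If F(x) = integral from 0 to x of f(t) dt, then F'(x) = f(x)
Here f(t) = 5t^6
So F'(x) = 5x^6
Evaluate at x = 4:
F'(4) = 5 * 4^6
= 5 * 4096
= 20480

20480


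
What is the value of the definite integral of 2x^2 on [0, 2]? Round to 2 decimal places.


Find the antiderivative of 2x^2:
F(x) = 2/3 * x^3
Apply the Fundamental Theorem of Calculus:
F(2) - F(0)
= 2/3 * 2^3 - 2/3 * 0^3
= 2/3 * (8 - 0)
= 2/3 * 8
= 16/3 ≈ 5.33

5.33


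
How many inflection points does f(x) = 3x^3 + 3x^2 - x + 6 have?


Inflection points occur where f''(x) = 0 and concavity changes.
f(x) = 3x^3 + 3x^2 - x + 6
f'(x) = 9x^2 + 6x - 1
f''(x) = 18x + 6
Set f''(x) = 0:
18x + 6 = 0
x = -6 / 18 = -1/3
Since f''(x) is linear (degree 1), it changes sign at this point.
Therefore there is exactly 1 inflection point.

1


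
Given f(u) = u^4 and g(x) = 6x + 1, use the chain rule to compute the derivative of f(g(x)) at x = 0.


Using the chain rule: (f(g(x)))' = f'(g(x)) * g'(x)
First, find g(0):
g(0) = 6 * 0 + 1 = 1
Next, f'(u) = 4u^3
And g'(x) = 6
So f'(g(0)) * g'(0)
= 4 * 1^3 * 6
= 4 * 1 * 6
= 24

24


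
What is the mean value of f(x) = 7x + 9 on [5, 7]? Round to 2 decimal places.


Average value = 1/(b-a) * integral from a to b of f(x) dx
First compute the integral of 7x + 9:
F(x) = (7/2)x^2 + 9x
F(7) = 7/2 * 49 + 9 * 7 = 469/2
F(5) = 7/2 * 25 + 9 * 5 = 265/2
Integral = 469/2 - 265/2 = 102
Average = 102 / (7 - 5) = 102 / 2
= 51 = 51.00

51.00


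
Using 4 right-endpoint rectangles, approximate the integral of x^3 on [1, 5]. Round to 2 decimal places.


Right Riemann sum uses right endpoints of each subinterval.
Interval: [1, 5], n = 4
dx = (5 - 1) / 4 = 1
Right endpoints: [2, 3, 4, 5]
f values: [8, 27, 64, 125]
Sum = dx * (sum of f values)
= 1 * 224
= 224 = 224.00

224.00


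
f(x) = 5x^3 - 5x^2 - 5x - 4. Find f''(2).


First derivative:
f'(x) = 15x^2 - 10x - 5
Second derivative:
f''(x) = 30x - 10
Substitute x = 2:
f''(2) = 30 * 2 - 10
= 60 - 10
= 50

50


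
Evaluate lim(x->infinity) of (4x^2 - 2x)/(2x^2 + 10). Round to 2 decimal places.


For limits at infinity with equal-degree polynomials,
we compare leading coefficients.
Numerator leading term: 4x^2
Denominator leading term: 2x^2
Divide both by x^2:
lim = (4 - 2/x) / (2 + 10/x^2)
As x -> infinity, the 1/x and 1/x^2 terms vanish:
= 4/2 = 2 = 2.00

2.00


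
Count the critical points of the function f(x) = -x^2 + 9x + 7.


Find where f'(x) = 0:
f'(x) = -2x + 9
Set f'(x) = 0:
-2x + 9 = 0
x = -9 / (-2) = 9/2
This is a linear equation in x, so there is exactly one solution.
Number of critical points: 1

1


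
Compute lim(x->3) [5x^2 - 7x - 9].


Since polynomials are continuous, we use direct substitution.
lim(x->3) of 5x^2 - 7x - 9
= 5 * 3^2 - 7 * 3 - 9
= 45 - 21 - 9
= 15

15


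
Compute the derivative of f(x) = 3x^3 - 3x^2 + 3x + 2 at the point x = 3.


Differentiate f(x) = 3x^3 - 3x^2 + 3x + 2 term by term:
f'(x) = 9x^2 - 6x + 3
Substitute x = 3:
f'(3) = 9 * 3^2 - 6 * 3 + 3
= 81 - 18 + 3
= 66

66


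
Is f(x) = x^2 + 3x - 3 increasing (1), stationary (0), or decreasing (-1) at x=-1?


Compute f'(x) to determine behavior:
f'(x) = 2x + 3
f'(-1) = 2 * (-1) + 3
= -2 + 3
= 1
Since f'(-1) > 0, the function is increasing (1)

1


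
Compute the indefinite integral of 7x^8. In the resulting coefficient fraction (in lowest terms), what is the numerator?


Apply the power rule for integration:
integral of ax^n dx = a/(n+1) * x^(n+1) + C
integral of 7x^8 dx
= 7/9 * x^9 + C
The coefficient in lowest terms is 7/9, and its numerator is 7

7


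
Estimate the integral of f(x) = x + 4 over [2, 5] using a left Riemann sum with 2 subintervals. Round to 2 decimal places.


Left Riemann sum uses left endpoints of each subinterval.
Interval: [2, 5], n = 2
dx = (5 - 2) / 2 = 3/2
Left endpoints: [2, 7/2]
f values: [6, 15/2]
Sum = dx * (sum of f values)
= 3/2 * 27/2
= 81/4 = 20.25

20.25


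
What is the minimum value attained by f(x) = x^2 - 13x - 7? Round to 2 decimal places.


For a quadratic f(x) = ax^2 + bx + c with a > 0, the minimum is at the vertex.
Vertex x-coordinate: x = -b/(2a)
x = -(-13) / (2 * 1)
x = 13/2
Substitute back to find the minimum value:
f(13/2) = 1 * (13/2)^2 - 13 * (13/2) - 7
= 169/4 - 169/2 - 7
= -197/4 = -49.25

-49.25


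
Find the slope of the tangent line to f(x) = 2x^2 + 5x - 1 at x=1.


The slope of the tangent line equals f'(x) at the point.
f(x) = 2x^2 + 5x - 1
f'(x) = 4x + 5
At x = 1:
f'(1) = 4 * 1 + 5
= 4 + 5
= 9

9


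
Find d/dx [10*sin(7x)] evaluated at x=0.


Apply the chain rule to differentiate 10*sin(7x):
d/dx [10*sin(7x)]
= 10 * cos(7x) * d/dx(7x)
= 10 * 7 * cos(7x)
= 70 * cos(7x)
Evaluate at x = 0:
= 70 * cos(0)
= 70 * 1
= 70

70


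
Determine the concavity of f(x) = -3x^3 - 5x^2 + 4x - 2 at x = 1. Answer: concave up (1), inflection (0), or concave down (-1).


Concavity is determined by the sign of f''(x).
f(x) = -3x^3 - 5x^2 + 4x - 2
f'(x) = -9x^2 - 10x + 4
f''(x) = -18x - 10
f''(1) = -18 * 1 - 10
= -18 - 10
= -28
Since f''(1) < 0, the function is concave down (-1)

-1


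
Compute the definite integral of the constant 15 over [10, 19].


The integral of a constant k over [a, b] equals k * (b - a).
integral from 10 to 19 of 15 dx
= 15 * (19 - 10)
= 15 * 9
= 135

135


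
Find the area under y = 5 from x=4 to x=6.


The area under a constant function y = 5 is a rectangle.
Width = 6 - 4 = 2
Height = 5
Area = width * height
= 2 * 5
= 10

10


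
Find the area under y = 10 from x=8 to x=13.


The area under a constant function y = 10 is a rectangle.
Width = 13 - 8 = 5
Height = 10
Area = width * height
= 5 * 10
= 50

50


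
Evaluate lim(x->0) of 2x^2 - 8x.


Since polynomials are continuous, we use direct substitution.
lim(x->0) of 2x^2 - 8x
= 2 * 0^2 - 8 * 0 + 0
= 0 + 0 + 0
= 0

0


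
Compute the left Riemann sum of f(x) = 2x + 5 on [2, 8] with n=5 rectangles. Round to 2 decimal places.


Left Riemann sum uses left endpoints of each subinterval.
Interval: [2, 8], n = 5
dx = (8 - 2) / 5 = 6/5
Left endpoints: [2, 16/5, 22/5, 28/5, 34/5]
f values: [9, 57/5, 69/5, 81/5, 93/5]
Sum = dx * (sum of f values)
= 6/5 * 69
= 414/5 = 82.80

82.80


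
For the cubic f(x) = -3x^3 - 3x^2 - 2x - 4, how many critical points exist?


Find where f'(x) = 0:
f(x) = -3x^3 - 3x^2 - 2x - 4
f'(x) = -9x^2 - 6x - 2
This is a quadratic in x. Use the discriminant to count real roots.
Discriminant = (-6)^2 - 4 * (-9) * (-2)
= 36 - 72
= -36
Since discriminant < 0, f'(x) = 0 has no real solutions.
Number of critical points: 0

0


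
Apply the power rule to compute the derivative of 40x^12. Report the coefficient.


We apply the power rule: d/dx [ax^n] = a*n * x^(n-1)
d/dx [40x^12]
= 40 * 12 * x^(12-1)
= 480x^11
The coefficient is 480

480


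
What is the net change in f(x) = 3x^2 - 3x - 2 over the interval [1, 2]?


Net change = f(b) - f(a)
f(x) = 3x^2 - 3x - 2
Compute f(2):
f(2) = 3 * 2^2 - 3 * 2 - 2
= 12 - 6 - 2
= 4
Compute f(1):
f(1) = 3 * 1^2 - 3 * 1 - 2
= 3 - 3 - 2
= -2
Net change = 4 - (-2) = 6

6


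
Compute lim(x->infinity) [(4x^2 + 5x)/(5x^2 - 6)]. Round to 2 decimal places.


For limits at infinity with equal-degree polynomials,
we compare leading coefficients.
Numerator leading term: 4x^2
Denominator leading term: 5x^2
Divide both by x^2:
lim = (4 + 5/x) / (5 - 6/x^2)
As x -> infinity, the 1/x and 1/x^2 terms vanish:
= 4/5 = 0.80

0.80


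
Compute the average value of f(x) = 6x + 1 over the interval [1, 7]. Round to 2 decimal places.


Average value = 1/(b-a) * integral from a to b of f(x) dx
First compute the integral of 6x + 1:
F(x) = 3x^2 + x
F(7) = 3 * 49 + 1 * 7 = 154
F(1) = 3 * 1 + 1 * 1 = 4
Integral = 154 - 4 = 150
Average = 150 / (7 - 1) = 150 / 6
= 25 = 25.00

25.00


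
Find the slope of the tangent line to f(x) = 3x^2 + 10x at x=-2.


The slope of the tangent line equals f'(x) at the point.
f(x) = 3x^2 + 10x
f'(x) = 6x + 10
At x = -2:
f'(-2) = 6 * (-2) + 10
= -12 + 10
= -2

-2


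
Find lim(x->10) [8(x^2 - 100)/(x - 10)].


Direct substitution gives 0/0, so we factor the numerator.
Factor: 8(x^2 - 100) = 8 * (x - 10)(x + 10)
Cancel the common factor (x - 10):
8(x^2 - 100)/(x - 10) = 8 * (x + 10)
Now substitute x = 10:
= 8 * (10 + 10) = 160

160


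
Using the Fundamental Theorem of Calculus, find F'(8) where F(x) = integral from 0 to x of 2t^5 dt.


By the Fundamental Theorem of Calculus (Part 1):
If F(x) = integral from 0 to x of f(t) dt, then F'(x) = f(x)
Here f(t) = 2t^5
So F'(x) = 2x^5
Evaluate at x = 8:
F'(8) = 2 * 8^5
= 2 * 32768
= 65536

65536


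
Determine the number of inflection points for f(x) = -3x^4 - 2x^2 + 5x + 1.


Inflection points occur where f''(x) = 0 and concavity changes.
f(x) = -3x^4 - 2x^2 + 5x + 1
f'(x) = -12x^3 - 4x + 5
f''(x) = -36x^2 - 4
This is a quadratic in x. Use the discriminant to count real roots.
Discriminant = (0)^2 - 4 * (-36) * (-4)
= 0 - 576
= -576
Since discriminant < 0, f''(x) = 0 has no real solutions.
Number of inflection points: 0

0


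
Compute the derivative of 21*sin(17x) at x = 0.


Apply the chain rule to differentiate 21*sin(17x):
d/dx [21*sin(17x)]
= 21 * cos(17x) * d/dx(17x)
= 21 * 17 * cos(17x)
= 357 * cos(17x)
Evaluate at x = 0:
= 357 * cos(0)
= 357 * 1
= 357

357


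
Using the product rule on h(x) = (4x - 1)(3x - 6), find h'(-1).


Let u(x) = 4x - 1 and v(x) = 3x - 6
u'(x) = 4
v'(x) = 3
Product rule: h'(x) = u'(x)*v(x) + u(x)*v'(x)
= 4 * (3x - 6) + (4x - 1) * 3
At x = -1:
u(-1) = 4 * (-1) - 1 = -5
v(-1) = 3 * (-1) - 6 = -9
h'(-1) = 4 * (-9) + (-5) * 3
= -36 - 15
= -51

-51


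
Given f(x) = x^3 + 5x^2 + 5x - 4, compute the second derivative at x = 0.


First derivative:
f'(x) = 3x^2 + 10x + 5
Second derivative:
f''(x) = 6x + 10
Substitute x = 0:
f''(0) = 6 * 0 + 10
= 0 + 10
= 10

10


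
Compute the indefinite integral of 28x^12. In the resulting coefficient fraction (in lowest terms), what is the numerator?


Apply the power rule for integration:
integral of ax^n dx = a/(n+1) * x^(n+1) + C
integral of 28x^12 dx
= 28/13 * x^13 + C
The coefficient in lowest terms is 28/13, and its numerator is 28

28


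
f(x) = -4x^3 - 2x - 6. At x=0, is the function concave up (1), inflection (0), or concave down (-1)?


Concavity is determined by the sign of f''(x).
f(x) = -4x^3 - 2x - 6
f'(x) = -12x^2 - 2
f''(x) = -24x
f''(0) = -24 * 0 + 0
= 0 + 0
= 0
f''(0) = 0, and f''(x) is linear with nonzero slope -24, so f'' changes sign at x = 0. Hence the function is at an inflection point (0)

0


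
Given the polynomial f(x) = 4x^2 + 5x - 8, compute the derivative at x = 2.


Differentiate term by term using power and sum rules:
f(x) = 4x^2 + 5x - 8
f'(x) = 8x + 5
Substitute x = 2:
f'(2) = 8 * 2 + 5
= 16 + 5
= 21

21


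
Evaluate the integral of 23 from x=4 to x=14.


The integral of a constant k over [a, b] equals k * (b - a).
integral from 4 to 14 of 23 dx
= 23 * (14 - 4)
= 23 * 10
= 230

230


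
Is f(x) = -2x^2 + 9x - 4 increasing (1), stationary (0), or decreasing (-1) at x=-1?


Compute f'(x) to determine behavior:
f'(x) = -4x + 9
f'(-1) = -4 * (-1) + 9
= 4 + 9
= 13
Since f'(-1) > 0, the function is increasing (1)

1


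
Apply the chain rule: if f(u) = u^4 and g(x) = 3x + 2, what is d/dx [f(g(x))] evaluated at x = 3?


Using the chain rule: (f(g(x)))' = f'(g(x)) * g'(x)
First, find g(3):
g(3) = 3 * 3 + 2 = 11
Next, f'(u) = 4u^3
And g'(x) = 3
So f'(g(3)) * g'(3)
= 4 * 11^3 * 3
= 4 * 1331 * 3
= 15972

15972


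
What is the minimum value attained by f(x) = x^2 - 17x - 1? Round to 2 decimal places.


For a quadratic f(x) = ax^2 + bx + c with a > 0, the minimum is at the vertex.
Vertex x-coordinate: x = -b/(2a)
x = -(-17) / (2 * 1)
x = 17/2
Substitute back to find the minimum value:
f(17/2) = 1 * (17/2)^2 - 17 * (17/2) - 1
= 289/4 - 289/2 - 1
= -293/4 = -73.25

-73.25


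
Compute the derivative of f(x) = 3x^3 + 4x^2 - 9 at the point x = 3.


Differentiate f(x) = 3x^3 + 4x^2 - 9 term by term:
f'(x) = 9x^2 + 8x
Substitute x = 3:
f'(3) = 9 * 3^2 + 8 * 3 + 0
= 81 + 24 + 0
= 105

105


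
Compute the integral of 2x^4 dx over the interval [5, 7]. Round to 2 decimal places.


Find the antiderivative of 2x^4:
F(x) = 2/5 * x^5
Apply the Fundamental Theorem of Calculus:
F(7) - F(5)
= 2/5 * 7^5 - 2/5 * 5^5
= 2/5 * (16807 - 3125)
= 2/5 * 13682
= 27364/5 = 5472.80

5472.80


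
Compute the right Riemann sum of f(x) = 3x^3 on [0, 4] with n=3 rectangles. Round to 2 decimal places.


Right Riemann sum uses right endpoints of each subinterval.
Interval: [0, 4], n = 3
dx = (4 - 0) / 3 = 4/3
Right endpoints: [4/3, 8/3, 4]
f values: [64/9, 512/9, 192]
Sum = dx * (sum of f values)
= 4/3 * 256
= 1024/3 ≈ 341.33

341.33


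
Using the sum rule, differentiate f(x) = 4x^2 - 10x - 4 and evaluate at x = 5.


Differentiate term by term using power and sum rules:
f(x) = 4x^2 - 10x - 4
f'(x) = 8x - 10
Substitute x = 5:
f'(5) = 8 * 5 - 10
= 40 - 10
= 30

30


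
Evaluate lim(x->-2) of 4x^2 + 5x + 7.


Since polynomials are continuous, we use direct substitution.
lim(x->-2) of 4x^2 + 5x + 7
= 4 * (-2)^2 + 5 * (-2) + 7
= 16 - 10 + 7
= 13

13


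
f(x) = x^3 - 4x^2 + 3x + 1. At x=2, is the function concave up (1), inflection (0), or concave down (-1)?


Concavity is determined by the sign of f''(x).
f(x) = x^3 - 4x^2 + 3x + 1
f'(x) = 3x^2 - 8x + 3
f''(x) = 6x - 8
f''(2) = 6 * 2 - 8
= 12 - 8
= 4
Since f''(2) > 0, the function is concave up (1)

1


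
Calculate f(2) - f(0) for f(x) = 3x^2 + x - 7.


Net change = f(b) - f(a)
f(x) = 3x^2 + x - 7
Compute f(2):
f(2) = 3 * 2^2 + 1 * 2 - 7
= 12 + 2 - 7
= 7
Compute f(0):
f(0) = 3 * 0^2 + 1 * 0 - 7
= 0 + 0 - 7
= -7
Net change = 7 - (-7) = 14

14


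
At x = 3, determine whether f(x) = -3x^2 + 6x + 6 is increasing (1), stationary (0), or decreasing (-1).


Compute f'(x) to determine behavior:
f'(x) = -6x + 6
f'(3) = -6 * 3 + 6
= -18 + 6
= -12
Since f'(3) < 0, the function is decreasing (-1)

-1


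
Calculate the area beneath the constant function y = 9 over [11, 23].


The area under a constant function y = 9 is a rectangle.
Width = 23 - 11 = 12
Height = 9
Area = width * height
= 12 * 9
= 108

108


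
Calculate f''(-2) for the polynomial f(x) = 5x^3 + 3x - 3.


First derivative:
f'(x) = 15x^2 + 3
Second derivative:
f''(x) = 30x
Substitute x = -2:
f''(-2) = 30 * (-2) + 0
= -60 + 0
= -60

-60


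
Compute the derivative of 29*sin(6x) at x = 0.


Apply the chain rule to differentiate 29*sin(6x):
d/dx [29*sin(6x)]
= 29 * cos(6x) * d/dx(6x)
= 29 * 6 * cos(6x)
= 174 * cos(6x)
Evaluate at x = 0:
= 174 * cos(0)
= 174 * 1
= 174

174


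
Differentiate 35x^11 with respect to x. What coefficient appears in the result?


We apply the power rule: d/dx [ax^n] = a*n * x^(n-1)
d/dx [35x^11]
= 35 * 11 * x^(11-1)
= 385x^10
The coefficient is 385

385


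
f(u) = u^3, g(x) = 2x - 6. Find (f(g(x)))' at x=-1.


Using the chain rule: (f(g(x)))' = f'(g(x)) * g'(x)
First, find g(-1):
g(-1) = 2 * (-1) - 6 = -8
Next, f'(u) = 3u^2
And g'(x) = 2
So f'(g(-1)) * g'(-1)
= 3 * (-8)^2 * 2
= 3 * 64 * 2
= 384

384


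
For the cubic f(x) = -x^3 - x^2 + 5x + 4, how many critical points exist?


Find where f'(x) = 0:
f(x) = -x^3 - x^2 + 5x + 4
f'(x) = -3x^2 - 2x + 5
This is a quadratic in x. Use the discriminant to count real roots.
Discriminant = (-2)^2 - 4 * (-3) * 5
= 4 - (-60)
= 64
Since discriminant > 0, f'(x) = 0 has 2 real solutions.
Number of critical points: 2

2


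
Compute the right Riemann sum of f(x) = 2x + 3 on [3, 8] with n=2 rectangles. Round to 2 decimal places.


Right Riemann sum uses right endpoints of each subinterval.
Interval: [3, 8], n = 2
dx = (8 - 3) / 2 = 5/2
Right endpoints: [11/2, 8]
f values: [14, 19]
Sum = dx * (sum of f values)
= 5/2 * 33
= 165/2 = 82.50

82.50


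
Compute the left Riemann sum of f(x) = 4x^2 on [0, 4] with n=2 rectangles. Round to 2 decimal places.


Left Riemann sum uses left endpoints of each subinterval.
Interval: [0, 4], n = 2
dx = (4 - 0) / 2 = 2
Left endpoints: [0, 2]
f values: [0, 16]
Sum = dx * (sum of f values)
= 2 * 16
= 32 = 32.00

32.00


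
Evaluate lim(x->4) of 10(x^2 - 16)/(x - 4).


Direct substitution gives 0/0, so we factor the numerator.
Factor: 10(x^2 - 16) = 10 * (x - 4)(x + 4)
Cancel the common factor (x - 4):
10(x^2 - 16)/(x - 4) = 10 * (x + 4)
Now substitute x = 4:
= 10 * (4 + 4) = 80

80


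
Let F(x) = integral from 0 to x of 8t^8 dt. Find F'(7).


By the Fundamental Theorem of Calculus (Part 1):
If F(x) = integral from 0 to x of f(t) dt, then F'(x) = f(x)
Here f(t) = 8t^8
So F'(x) = 8x^8
Evaluate at x = 7:
F'(7) = 8 * 7^8
= 8 * 5764801
= 46118408

46118408


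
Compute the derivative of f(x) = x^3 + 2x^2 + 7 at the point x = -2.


Differentiate f(x) = x^3 + 2x^2 + 7 term by term:
f'(x) = 3x^2 + 4x
Substitute x = -2:
f'(-2) = 3 * (-2)^2 + 4 * (-2) + 0
= 12 - 8 + 0
= 4

4


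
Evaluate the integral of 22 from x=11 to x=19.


The integral of a constant k over [a, b] equals k * (b - a).
integral from 11 to 19 of 22 dx
= 22 * (19 - 11)
= 22 * 8
= 176

176


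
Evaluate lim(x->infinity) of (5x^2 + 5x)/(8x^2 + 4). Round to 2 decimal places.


For limits at infinity with equal-degree polynomials,
we compare leading coefficients.
Numerator leading term: 5x^2
Denominator leading term: 8x^2
Divide both by x^2:
lim = (5 + 5/x) / (8 + 4/x^2)
As x -> infinity, the 1/x and 1/x^2 terms vanish:
= 5/8 ≈ 0.63

0.63


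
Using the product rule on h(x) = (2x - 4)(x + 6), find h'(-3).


Let u(x) = 2x - 4 and v(x) = x + 6
u'(x) = 2
v'(x) = 1
Product rule: h'(x) = u'(x)*v(x) + u(x)*v'(x)
= 2 * (x + 6) + (2x - 4) * 1
At x = -3:
u(-3) = 2 * (-3) - 4 = -10
v(-3) = 1 * (-3) + 6 = 3
h'(-3) = 2 * 3 + (-10) * 1
= 6 - 10
= -4

-4


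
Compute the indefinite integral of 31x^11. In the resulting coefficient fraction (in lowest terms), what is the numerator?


Apply the power rule for integration:
integral of ax^n dx = a/(n+1) * x^(n+1) + C
integral of 31x^11 dx
= 31/12 * x^12 + C
The coefficient in lowest terms is 31/12, and its numerator is 31

31


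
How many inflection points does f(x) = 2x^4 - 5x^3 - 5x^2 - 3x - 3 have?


Inflection points occur where f''(x) = 0 and concavity changes.
f(x) = 2x^4 - 5x^3 - 5x^2 - 3x - 3
f'(x) = 8x^3 - 15x^2 - 10x - 3
f''(x) = 24x^2 - 30x - 10
This is a quadratic in x. Use the discriminant to count real roots.
Discriminant = (-30)^2 - 4 * 24 * (-10)
= 900 - (-960)
= 1860
Since discriminant > 0, f''(x) = 0 has 2 distinct real solutions.
A quadratic with two distinct real roots changes sign at each root, so concavity changes at both.
Number of inflection points: 2

2


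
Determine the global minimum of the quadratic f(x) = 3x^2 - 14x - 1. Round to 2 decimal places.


For a quadratic f(x) = ax^2 + bx + c with a > 0, the minimum is at the vertex.
Vertex x-coordinate: x = -b/(2a)
x = -(-14) / (2 * 3)
x = 14/6 = 7/3
Substitute back to find the minimum value:
f(7/3) = 3 * (7/3)^2 - 14 * (7/3) - 1
= 49/3 - 98/3 - 1
= -52/3 ≈ -17.33

-17.33


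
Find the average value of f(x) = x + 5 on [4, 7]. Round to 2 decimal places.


Average value = 1/(b-a) * integral from a to b of f(x) dx
First compute the integral of x + 5:
F(x) = (1/2)x^2 + 5x
F(7) = 1/2 * 49 + 5 * 7 = 119/2
F(4) = 1/2 * 16 + 5 * 4 = 28
Integral = 119/2 - 28 = 63/2
Average = (63/2) / (7 - 4) = (63/2) / 3
= 21/2 = 10.50

10.50


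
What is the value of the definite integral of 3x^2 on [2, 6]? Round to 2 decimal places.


Find the antiderivative of 3x^2:
F(x) = 3/3 * x^3
Apply the Fundamental Theorem of Calculus:
F(6) - F(2)
= 3/3 * 6^3 - 3/3 * 2^3
= 3/3 * (216 - 8)
= 3/3 * 208
= 208 = 208.00

208.00


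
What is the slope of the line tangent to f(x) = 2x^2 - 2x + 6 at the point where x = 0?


The slope of the tangent line equals f'(x) at the point.
f(x) = 2x^2 - 2x + 6
f'(x) = 4x - 2
At x = 0:
f'(0) = 4 * 0 - 2
= 0 - 2
= -2

-2


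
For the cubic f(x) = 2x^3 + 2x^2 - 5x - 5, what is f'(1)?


Differentiate f(x) = 2x^3 + 2x^2 - 5x - 5 term by term:
f'(x) = 6x^2 + 4x - 5
Substitute x = 1:
f'(1) = 6 * 1^2 + 4 * 1 - 5
= 6 + 4 - 5
= 5

5


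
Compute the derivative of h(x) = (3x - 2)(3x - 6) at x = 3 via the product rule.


Let u(x) = 3x - 2 and v(x) = 3x - 6
u'(x) = 3
v'(x) = 3
Product rule: h'(x) = u'(x)*v(x) + u(x)*v'(x)
= 3 * (3x - 6) + (3x - 2) * 3
At x = 3:
u(3) = 3 * 3 - 2 = 7
v(3) = 3 * 3 - 6 = 3
h'(3) = 3 * 3 + 7 * 3
= 9 + 21
= 30

30


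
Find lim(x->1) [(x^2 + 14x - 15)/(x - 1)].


Direct substitution gives 0/0, so we factor the numerator.
Factor: (x^2 + 14x - 15) = (x - 1)(x + 15)
Cancel the common factor (x - 1):
(x^2 + 14x - 15)/(x - 1) = (x + 15)
Now substitute x = 1:
= (1) - (-15) = 16

16


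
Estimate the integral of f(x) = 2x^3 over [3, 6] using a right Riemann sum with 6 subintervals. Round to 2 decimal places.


Right Riemann sum uses right endpoints of each subinterval.
Interval: [3, 6], n = 6
dx = (6 - 3) / 6 = 1/2
Right endpoints: [7/2, 4, 9/2, 5, 11/2, 6]
f values: [343/4, 128, 729/4, 250, 1331/4, 432]
Sum = dx * (sum of f values)
= 1/2 * 5643/4
= 5643/8 ≈ 705.38

705.38


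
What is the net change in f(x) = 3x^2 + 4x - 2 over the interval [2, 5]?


Net change = f(b) - f(a)
f(x) = 3x^2 + 4x - 2
Compute f(5):
f(5) = 3 * 5^2 + 4 * 5 - 2
= 75 + 20 - 2
= 93
Compute f(2):
f(2) = 3 * 2^2 + 4 * 2 - 2
= 12 + 8 - 2
= 18
Net change = 93 - 18 = 75

75


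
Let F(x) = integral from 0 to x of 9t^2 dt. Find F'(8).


By the Fundamental Theorem of Calculus (Part 1):
If F(x) = integral from 0 to x of f(t) dt, then F'(x) = f(x)
Here f(t) = 9t^2
So F'(x) = 9x^2
Evaluate at x = 8:
F'(8) = 9 * 8^2
= 9 * 64
= 576

576


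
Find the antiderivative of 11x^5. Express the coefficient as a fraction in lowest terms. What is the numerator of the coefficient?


Apply the power rule for integration:
integral of ax^n dx = a/(n+1) * x^(n+1) + C
integral of 11x^5 dx
= 11/6 * x^6 + C
The coefficient in lowest terms is 11/6, and its numerator is 11

11
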